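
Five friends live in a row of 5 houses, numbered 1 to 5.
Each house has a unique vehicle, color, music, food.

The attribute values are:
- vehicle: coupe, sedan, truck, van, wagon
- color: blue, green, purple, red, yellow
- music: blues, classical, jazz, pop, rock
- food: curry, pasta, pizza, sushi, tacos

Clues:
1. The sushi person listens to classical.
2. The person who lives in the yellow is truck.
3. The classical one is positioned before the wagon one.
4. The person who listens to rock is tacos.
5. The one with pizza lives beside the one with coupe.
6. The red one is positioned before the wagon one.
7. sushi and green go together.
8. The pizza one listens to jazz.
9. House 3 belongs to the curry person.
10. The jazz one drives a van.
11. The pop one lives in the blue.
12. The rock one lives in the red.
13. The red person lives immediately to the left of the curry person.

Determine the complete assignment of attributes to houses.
Solution:

House | Vehicle | Color | Music | Food
--------------------------------------
  1   | van | purple | jazz | pizza
  2   | coupe | red | rock | tacos
  3   | truck | yellow | blues | curry
  4   | sedan | green | classical | sushi
  5   | wagon | blue | pop | pasta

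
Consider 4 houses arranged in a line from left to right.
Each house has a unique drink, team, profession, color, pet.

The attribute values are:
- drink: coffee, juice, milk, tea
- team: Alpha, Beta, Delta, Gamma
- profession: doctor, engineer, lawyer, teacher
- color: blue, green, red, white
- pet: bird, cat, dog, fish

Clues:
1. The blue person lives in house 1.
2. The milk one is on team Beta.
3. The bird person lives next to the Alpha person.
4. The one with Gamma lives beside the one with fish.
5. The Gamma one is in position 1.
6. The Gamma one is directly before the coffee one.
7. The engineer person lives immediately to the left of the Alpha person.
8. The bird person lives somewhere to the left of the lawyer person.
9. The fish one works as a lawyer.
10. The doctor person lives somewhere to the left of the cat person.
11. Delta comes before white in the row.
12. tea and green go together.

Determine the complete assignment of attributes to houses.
Solution:

House | Drink | Team | Profession | Color | Pet
-----------------------------------------------
  1   | juice | Gamma | engineer | blue | bird
  2   | coffee | Alpha | lawyer | red | fish
  3   | tea | Delta | doctor | green | dog
  4   | milk | Beta | teacher | white | cat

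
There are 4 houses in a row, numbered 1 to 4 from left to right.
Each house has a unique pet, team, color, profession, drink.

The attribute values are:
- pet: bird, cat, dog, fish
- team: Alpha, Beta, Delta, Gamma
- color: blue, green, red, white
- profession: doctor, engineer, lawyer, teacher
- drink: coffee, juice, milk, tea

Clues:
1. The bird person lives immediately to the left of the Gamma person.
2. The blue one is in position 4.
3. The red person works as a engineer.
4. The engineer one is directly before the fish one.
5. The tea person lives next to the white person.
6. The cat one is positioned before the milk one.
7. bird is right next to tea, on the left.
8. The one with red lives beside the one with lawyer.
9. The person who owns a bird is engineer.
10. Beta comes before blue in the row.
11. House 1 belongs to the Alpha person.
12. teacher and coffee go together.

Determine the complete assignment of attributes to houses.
Solution:

House | Pet | Team | Color | Profession | Drink
-----------------------------------------------
  1   | bird | Alpha | red | engineer | juice
  2   | fish | Gamma | green | lawyer | tea
  3   | cat | Beta | white | teacher | coffee
  4   | dog | Delta | blue | doctor | milk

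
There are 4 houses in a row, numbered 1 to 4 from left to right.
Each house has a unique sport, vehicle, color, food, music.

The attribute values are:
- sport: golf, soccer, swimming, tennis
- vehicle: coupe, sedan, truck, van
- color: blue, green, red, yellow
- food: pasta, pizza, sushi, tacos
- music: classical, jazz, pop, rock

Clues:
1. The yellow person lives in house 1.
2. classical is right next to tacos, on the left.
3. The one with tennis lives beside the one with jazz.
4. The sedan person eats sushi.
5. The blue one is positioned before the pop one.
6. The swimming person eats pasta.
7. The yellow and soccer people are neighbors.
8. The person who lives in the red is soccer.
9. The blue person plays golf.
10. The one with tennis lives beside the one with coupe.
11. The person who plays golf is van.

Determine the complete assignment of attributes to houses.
Solution:

House | Sport | Vehicle | Color | Food | Music
----------------------------------------------
  1   | tennis | sedan | yellow | sushi | classical
  2   | soccer | coupe | red | tacos | jazz
  3   | golf | van | blue | pizza | rock
  4   | swimming | truck | green | pasta | pop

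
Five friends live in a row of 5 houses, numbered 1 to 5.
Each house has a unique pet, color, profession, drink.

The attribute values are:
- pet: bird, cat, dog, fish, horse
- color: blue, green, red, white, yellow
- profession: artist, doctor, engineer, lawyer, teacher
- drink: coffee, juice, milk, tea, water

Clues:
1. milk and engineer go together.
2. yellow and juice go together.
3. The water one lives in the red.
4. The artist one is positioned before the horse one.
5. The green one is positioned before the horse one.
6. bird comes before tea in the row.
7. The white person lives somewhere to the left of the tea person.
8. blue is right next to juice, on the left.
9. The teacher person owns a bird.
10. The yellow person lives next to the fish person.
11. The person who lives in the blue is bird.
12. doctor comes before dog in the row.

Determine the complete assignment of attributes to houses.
Solution:

House | Pet | Color | Profession | Drink
----------------------------------------
  1   | bird | blue | teacher | coffee
  2   | cat | yellow | doctor | juice
  3   | fish | white | engineer | milk
  4   | dog | green | artist | tea
  5   | horse | red | lawyer | water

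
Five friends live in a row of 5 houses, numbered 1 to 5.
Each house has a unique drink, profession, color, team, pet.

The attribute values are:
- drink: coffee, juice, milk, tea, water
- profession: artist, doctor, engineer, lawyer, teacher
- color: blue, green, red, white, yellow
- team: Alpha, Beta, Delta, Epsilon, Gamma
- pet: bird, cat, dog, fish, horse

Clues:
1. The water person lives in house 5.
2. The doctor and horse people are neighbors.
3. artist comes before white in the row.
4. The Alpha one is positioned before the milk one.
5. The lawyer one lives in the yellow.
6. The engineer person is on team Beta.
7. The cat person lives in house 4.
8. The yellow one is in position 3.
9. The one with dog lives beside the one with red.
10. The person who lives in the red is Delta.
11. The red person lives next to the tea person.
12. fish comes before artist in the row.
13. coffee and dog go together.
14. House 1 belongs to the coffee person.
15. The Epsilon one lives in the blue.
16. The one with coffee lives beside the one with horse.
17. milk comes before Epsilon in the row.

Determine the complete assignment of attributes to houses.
Solution:

House | Drink | Profession | Color | Team | Pet
-----------------------------------------------
  1   | coffee | doctor | green | Alpha | dog
  2   | milk | teacher | red | Delta | horse
  3   | tea | lawyer | yellow | Gamma | fish
  4   | juice | artist | blue | Epsilon | cat
  5   | water | engineer | white | Beta | bird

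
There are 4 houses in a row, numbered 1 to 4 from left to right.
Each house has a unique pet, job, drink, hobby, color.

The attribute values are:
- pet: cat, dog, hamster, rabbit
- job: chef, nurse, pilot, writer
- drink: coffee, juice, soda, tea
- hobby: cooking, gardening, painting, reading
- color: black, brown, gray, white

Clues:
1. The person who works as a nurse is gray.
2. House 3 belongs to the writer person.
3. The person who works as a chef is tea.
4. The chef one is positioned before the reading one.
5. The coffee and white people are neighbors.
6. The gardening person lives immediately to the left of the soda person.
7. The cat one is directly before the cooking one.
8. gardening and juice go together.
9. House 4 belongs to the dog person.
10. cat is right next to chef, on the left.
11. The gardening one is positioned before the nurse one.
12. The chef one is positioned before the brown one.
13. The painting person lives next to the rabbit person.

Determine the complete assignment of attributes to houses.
Solution:

House | Pet | Job | Drink | Hobby | Color
-----------------------------------------
  1   | cat | pilot | coffee | painting | black
  2   | rabbit | chef | tea | cooking | white
  3   | hamster | writer | juice | gardening | brown
  4   | dog | nurse | soda | reading | gray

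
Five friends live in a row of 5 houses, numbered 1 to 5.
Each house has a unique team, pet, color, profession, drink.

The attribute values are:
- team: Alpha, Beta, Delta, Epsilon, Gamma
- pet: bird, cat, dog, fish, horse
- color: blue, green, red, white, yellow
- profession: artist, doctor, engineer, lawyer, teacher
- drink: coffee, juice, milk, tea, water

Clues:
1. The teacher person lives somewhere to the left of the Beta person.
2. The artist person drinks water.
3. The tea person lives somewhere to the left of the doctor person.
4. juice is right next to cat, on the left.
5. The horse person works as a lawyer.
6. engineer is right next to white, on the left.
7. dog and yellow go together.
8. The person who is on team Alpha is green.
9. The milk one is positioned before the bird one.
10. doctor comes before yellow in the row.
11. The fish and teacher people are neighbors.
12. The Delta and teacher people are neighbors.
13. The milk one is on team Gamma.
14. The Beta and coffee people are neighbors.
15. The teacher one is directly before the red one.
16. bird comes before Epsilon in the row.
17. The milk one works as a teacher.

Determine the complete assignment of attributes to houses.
Solution:

House | Team | Pet | Color | Profession | Drink
-----------------------------------------------
  1   | Delta | fish | blue | engineer | juice
  2   | Gamma | cat | white | teacher | milk
  3   | Beta | horse | red | lawyer | tea
  4   | Alpha | bird | green | doctor | coffee
  5   | Epsilon | dog | yellow | artist | water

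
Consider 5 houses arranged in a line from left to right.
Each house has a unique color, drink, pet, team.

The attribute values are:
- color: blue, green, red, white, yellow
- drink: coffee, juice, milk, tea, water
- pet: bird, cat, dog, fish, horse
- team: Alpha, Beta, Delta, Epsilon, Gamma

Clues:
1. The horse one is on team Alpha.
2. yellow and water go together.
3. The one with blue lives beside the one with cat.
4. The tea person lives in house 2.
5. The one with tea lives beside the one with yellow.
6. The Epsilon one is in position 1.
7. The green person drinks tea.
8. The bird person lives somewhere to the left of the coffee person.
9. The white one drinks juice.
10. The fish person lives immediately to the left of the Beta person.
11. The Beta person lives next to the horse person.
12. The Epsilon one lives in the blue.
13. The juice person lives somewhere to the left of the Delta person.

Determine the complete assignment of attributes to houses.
Solution:

House | Color | Drink | Pet | Team
----------------------------------
  1   | blue | milk | fish | Epsilon
  2   | green | tea | cat | Beta
  3   | yellow | water | horse | Alpha
  4   | white | juice | bird | Gamma
  5   | red | coffee | dog | Delta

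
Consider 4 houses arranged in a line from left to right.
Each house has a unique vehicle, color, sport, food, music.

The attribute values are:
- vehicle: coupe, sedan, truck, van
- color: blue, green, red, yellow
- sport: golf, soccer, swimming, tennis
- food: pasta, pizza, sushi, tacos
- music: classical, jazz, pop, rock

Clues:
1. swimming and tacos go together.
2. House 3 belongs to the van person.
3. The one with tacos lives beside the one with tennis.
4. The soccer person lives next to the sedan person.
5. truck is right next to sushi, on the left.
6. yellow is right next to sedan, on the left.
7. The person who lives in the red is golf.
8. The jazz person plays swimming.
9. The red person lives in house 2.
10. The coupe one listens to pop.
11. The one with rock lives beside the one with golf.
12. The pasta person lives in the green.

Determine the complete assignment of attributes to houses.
Solution:

House | Vehicle | Color | Sport | Food | Music
----------------------------------------------
  1   | truck | yellow | soccer | pizza | rock
  2   | sedan | red | golf | sushi | classical
  3   | van | blue | swimming | tacos | jazz
  4   | coupe | green | tennis | pasta | pop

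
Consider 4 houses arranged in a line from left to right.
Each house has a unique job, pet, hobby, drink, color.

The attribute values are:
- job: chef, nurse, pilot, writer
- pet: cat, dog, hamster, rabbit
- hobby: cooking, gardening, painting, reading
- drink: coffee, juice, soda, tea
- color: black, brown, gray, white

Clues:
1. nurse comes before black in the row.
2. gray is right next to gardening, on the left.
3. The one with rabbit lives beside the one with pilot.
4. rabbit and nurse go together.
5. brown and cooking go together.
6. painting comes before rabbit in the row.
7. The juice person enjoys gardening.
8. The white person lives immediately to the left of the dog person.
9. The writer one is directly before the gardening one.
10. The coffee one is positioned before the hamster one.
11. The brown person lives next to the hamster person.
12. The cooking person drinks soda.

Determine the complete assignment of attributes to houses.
Solution:

House | Job | Pet | Hobby | Drink | Color
-----------------------------------------
  1   | writer | cat | painting | coffee | gray
  2   | nurse | rabbit | gardening | juice | white
  3   | pilot | dog | cooking | soda | brown
  4   | chef | hamster | reading | tea | black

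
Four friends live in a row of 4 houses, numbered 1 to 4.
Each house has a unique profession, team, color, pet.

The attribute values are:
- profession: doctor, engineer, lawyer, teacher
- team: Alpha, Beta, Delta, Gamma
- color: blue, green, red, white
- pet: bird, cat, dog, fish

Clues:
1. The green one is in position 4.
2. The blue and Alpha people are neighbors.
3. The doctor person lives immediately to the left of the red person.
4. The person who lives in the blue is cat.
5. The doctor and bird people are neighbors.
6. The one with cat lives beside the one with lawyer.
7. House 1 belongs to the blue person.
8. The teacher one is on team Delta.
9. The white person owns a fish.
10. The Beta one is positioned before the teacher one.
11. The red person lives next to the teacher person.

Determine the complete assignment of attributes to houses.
Solution:

House | Profession | Team | Color | Pet
---------------------------------------
  1   | doctor | Beta | blue | cat
  2   | lawyer | Alpha | red | bird
  3   | teacher | Delta | white | fish
  4   | engineer | Gamma | green | dog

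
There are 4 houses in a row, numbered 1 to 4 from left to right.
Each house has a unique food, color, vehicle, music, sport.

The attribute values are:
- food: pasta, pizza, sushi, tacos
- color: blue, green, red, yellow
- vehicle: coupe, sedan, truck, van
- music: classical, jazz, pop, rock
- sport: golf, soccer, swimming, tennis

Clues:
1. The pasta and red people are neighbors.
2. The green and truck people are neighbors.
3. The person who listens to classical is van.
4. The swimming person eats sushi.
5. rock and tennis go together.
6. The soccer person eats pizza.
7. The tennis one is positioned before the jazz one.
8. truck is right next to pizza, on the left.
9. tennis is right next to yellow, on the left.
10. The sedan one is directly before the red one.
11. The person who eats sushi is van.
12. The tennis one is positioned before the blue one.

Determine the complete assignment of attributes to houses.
Solution:

House | Food | Color | Vehicle | Music | Sport
----------------------------------------------
  1   | pasta | green | sedan | pop | golf
  2   | tacos | red | truck | rock | tennis
  3   | pizza | yellow | coupe | jazz | soccer
  4   | sushi | blue | van | classical | swimming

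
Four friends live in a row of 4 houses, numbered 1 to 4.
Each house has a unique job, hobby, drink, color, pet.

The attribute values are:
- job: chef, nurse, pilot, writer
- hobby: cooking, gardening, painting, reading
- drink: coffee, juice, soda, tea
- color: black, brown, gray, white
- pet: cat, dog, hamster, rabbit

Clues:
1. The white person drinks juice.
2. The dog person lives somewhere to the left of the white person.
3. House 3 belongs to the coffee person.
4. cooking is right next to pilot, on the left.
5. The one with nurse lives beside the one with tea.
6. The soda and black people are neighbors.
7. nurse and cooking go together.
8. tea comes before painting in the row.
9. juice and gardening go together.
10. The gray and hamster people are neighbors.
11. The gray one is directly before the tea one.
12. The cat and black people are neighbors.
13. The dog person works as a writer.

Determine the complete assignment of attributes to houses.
Solution:

House | Job | Hobby | Drink | Color | Pet
-----------------------------------------
  1   | nurse | cooking | soda | gray | cat
  2   | pilot | reading | tea | black | hamster
  3   | writer | painting | coffee | brown | dog
  4   | chef | gardening | juice | white | rabbit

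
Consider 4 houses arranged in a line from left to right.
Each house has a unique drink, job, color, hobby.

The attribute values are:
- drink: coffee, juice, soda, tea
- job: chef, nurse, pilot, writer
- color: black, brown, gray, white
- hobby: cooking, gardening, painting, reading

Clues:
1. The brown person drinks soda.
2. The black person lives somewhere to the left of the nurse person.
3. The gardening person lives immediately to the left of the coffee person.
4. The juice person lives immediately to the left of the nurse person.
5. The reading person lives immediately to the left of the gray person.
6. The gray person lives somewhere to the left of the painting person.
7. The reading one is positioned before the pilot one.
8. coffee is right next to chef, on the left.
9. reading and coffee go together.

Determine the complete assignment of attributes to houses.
Solution:

House | Drink | Job | Color | Hobby
-----------------------------------
  1   | juice | writer | black | gardening
  2   | coffee | nurse | white | reading
  3   | tea | chef | gray | cooking
  4   | soda | pilot | brown | painting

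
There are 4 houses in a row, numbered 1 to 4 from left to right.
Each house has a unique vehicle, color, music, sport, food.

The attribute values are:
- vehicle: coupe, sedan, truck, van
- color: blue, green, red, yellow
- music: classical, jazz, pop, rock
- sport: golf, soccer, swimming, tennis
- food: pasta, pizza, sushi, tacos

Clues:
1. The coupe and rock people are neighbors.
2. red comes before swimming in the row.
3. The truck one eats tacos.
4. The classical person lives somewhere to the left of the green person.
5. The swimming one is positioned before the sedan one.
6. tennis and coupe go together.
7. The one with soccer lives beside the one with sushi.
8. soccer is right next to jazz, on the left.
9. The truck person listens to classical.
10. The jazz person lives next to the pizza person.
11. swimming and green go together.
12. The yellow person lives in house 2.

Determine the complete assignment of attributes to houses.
Solution:

House | Vehicle | Color | Music | Sport | Food
----------------------------------------------
  1   | truck | red | classical | soccer | tacos
  2   | coupe | yellow | jazz | tennis | sushi
  3   | van | green | rock | swimming | pizza
  4   | sedan | blue | pop | golf | pasta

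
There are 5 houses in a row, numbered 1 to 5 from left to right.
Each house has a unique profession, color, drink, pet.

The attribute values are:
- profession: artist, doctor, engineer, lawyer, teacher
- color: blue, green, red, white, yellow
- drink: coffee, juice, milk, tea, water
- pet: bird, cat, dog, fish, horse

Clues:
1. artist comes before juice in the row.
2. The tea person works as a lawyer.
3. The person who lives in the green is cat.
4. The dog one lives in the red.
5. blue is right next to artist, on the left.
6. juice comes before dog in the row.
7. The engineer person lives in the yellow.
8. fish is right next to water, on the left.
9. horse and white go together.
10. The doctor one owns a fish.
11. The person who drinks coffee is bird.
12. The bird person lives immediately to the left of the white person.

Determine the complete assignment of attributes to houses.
Solution:

House | Profession | Color | Drink | Pet
----------------------------------------
  1   | doctor | blue | milk | fish
  2   | artist | green | water | cat
  3   | engineer | yellow | coffee | bird
  4   | teacher | white | juice | horse
  5   | lawyer | red | tea | dog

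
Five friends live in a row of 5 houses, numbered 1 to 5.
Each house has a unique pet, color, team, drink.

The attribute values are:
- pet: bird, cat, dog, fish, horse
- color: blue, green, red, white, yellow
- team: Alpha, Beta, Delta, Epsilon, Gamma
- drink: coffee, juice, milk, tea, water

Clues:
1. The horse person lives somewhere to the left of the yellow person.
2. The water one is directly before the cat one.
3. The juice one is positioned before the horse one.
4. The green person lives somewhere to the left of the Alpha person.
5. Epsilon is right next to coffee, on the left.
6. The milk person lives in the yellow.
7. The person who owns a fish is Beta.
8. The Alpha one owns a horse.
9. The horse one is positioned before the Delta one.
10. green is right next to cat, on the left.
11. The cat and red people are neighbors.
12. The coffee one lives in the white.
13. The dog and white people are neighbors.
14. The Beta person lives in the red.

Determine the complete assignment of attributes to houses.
Solution:

House | Pet | Color | Team | Drink
----------------------------------
  1   | dog | green | Epsilon | water
  2   | cat | white | Gamma | coffee
  3   | fish | red | Beta | juice
  4   | horse | blue | Alpha | tea
  5   | bird | yellow | Delta | milk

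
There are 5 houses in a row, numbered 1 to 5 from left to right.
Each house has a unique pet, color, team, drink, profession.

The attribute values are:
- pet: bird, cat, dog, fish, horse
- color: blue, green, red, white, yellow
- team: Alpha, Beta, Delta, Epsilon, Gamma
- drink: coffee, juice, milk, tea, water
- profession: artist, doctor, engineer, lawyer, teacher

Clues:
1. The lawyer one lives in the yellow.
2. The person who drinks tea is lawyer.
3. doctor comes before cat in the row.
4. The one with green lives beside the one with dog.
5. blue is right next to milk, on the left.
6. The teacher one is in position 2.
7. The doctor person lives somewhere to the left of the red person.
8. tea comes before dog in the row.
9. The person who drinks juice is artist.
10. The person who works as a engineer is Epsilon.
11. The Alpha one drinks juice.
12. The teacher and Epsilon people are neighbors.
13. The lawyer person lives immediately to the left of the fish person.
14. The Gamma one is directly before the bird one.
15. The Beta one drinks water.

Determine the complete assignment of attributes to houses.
Solution:

House | Pet | Color | Team | Drink | Profession
-----------------------------------------------
  1   | horse | yellow | Delta | tea | lawyer
  2   | fish | blue | Gamma | coffee | teacher
  3   | bird | green | Epsilon | milk | engineer
  4   | dog | white | Beta | water | doctor
  5   | cat | red | Alpha | juice | artist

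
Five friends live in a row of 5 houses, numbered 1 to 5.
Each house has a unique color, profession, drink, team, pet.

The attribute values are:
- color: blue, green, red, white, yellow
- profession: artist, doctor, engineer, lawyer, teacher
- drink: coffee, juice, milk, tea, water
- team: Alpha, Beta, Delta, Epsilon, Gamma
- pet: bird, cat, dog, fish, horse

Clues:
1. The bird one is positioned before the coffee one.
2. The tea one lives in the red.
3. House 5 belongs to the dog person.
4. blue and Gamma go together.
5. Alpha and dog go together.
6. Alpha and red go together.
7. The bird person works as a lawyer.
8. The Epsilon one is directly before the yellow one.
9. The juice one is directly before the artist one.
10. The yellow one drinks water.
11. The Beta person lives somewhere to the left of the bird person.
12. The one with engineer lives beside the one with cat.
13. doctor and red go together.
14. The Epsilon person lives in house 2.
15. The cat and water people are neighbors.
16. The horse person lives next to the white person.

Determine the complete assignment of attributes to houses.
Solution:

House | Color | Profession | Drink | Team | Pet
-----------------------------------------------
  1   | green | engineer | juice | Beta | horse
  2   | white | artist | milk | Epsilon | cat
  3   | yellow | lawyer | water | Delta | bird
  4   | blue | teacher | coffee | Gamma | fish
  5   | red | doctor | tea | Alpha | dog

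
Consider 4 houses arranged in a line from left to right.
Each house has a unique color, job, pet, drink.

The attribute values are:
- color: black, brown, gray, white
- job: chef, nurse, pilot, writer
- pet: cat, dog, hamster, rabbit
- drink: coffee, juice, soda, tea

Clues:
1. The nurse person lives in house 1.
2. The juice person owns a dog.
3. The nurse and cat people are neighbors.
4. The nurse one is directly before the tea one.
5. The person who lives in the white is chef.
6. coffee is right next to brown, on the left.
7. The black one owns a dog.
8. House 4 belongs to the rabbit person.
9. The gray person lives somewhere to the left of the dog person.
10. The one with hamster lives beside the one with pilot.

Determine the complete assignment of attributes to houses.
Solution:

House | Color | Job | Pet | Drink
---------------------------------
  1   | gray | nurse | hamster | coffee
  2   | brown | pilot | cat | tea
  3   | black | writer | dog | juice
  4   | white | chef | rabbit | soda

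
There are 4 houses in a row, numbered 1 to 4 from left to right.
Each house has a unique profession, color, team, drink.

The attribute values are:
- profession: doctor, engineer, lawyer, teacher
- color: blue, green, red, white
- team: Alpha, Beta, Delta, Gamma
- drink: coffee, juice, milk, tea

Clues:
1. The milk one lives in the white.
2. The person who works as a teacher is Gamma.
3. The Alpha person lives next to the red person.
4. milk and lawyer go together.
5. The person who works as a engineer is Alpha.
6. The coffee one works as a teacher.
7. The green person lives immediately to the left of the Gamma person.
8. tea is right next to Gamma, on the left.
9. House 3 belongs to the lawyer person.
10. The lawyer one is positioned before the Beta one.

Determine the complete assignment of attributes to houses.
Solution:

House | Profession | Color | Team | Drink
-----------------------------------------
  1   | engineer | green | Alpha | tea
  2   | teacher | red | Gamma | coffee
  3   | lawyer | white | Delta | milk
  4   | doctor | blue | Beta | juice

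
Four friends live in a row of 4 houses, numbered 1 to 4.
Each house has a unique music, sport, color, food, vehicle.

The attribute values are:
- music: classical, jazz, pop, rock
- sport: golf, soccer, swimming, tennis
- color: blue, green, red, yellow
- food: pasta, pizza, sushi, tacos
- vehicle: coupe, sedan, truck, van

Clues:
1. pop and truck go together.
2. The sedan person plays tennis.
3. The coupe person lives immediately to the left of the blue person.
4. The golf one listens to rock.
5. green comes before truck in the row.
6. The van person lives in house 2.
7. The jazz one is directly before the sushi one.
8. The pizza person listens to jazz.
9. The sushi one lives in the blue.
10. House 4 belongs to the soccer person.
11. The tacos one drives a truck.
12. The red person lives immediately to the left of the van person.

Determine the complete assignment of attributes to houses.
Solution:

House | Music | Sport | Color | Food | Vehicle
----------------------------------------------
  1   | jazz | swimming | red | pizza | coupe
  2   | rock | golf | blue | sushi | van
  3   | classical | tennis | green | pasta | sedan
  4   | pop | soccer | yellow | tacos | truck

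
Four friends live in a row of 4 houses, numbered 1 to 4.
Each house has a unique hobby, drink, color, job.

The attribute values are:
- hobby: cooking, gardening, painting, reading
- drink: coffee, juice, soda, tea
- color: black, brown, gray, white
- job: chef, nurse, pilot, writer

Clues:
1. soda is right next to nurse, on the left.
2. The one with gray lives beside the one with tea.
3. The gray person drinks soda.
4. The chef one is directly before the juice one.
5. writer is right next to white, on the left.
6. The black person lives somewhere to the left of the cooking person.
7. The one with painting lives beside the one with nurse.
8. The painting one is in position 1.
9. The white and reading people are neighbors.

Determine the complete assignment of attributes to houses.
Solution:

House | Hobby | Drink | Color | Job
-----------------------------------
  1   | painting | soda | gray | writer
  2   | gardening | tea | white | nurse
  3   | reading | coffee | black | chef
  4   | cooking | juice | brown | pilot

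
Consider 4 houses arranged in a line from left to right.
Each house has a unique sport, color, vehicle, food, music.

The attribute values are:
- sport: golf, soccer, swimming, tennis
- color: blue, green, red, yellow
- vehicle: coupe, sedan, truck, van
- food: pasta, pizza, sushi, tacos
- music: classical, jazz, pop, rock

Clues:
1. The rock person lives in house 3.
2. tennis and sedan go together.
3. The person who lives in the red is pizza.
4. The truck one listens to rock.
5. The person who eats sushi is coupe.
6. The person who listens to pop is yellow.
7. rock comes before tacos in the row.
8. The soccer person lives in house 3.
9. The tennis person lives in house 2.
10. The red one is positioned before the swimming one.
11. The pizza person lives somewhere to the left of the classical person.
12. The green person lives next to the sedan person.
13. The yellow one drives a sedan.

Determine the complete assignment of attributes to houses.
Solution:

House | Sport | Color | Vehicle | Food | Music
----------------------------------------------
  1   | golf | green | coupe | sushi | jazz
  2   | tennis | yellow | sedan | pasta | pop
  3   | soccer | red | truck | pizza | rock
  4   | swimming | blue | van | tacos | classical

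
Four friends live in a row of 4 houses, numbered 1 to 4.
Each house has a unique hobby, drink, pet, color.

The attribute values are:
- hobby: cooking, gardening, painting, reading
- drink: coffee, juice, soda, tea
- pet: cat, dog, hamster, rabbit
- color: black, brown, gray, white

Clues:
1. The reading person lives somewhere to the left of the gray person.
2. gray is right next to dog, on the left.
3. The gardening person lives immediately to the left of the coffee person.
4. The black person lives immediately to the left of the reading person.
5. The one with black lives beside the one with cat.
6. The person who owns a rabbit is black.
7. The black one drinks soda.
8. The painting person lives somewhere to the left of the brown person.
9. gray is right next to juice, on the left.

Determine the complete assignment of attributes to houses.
Solution:

House | Hobby | Drink | Pet | Color
-----------------------------------
  1   | gardening | soda | rabbit | black
  2   | reading | coffee | cat | white
  3   | painting | tea | hamster | gray
  4   | cooking | juice | dog | brown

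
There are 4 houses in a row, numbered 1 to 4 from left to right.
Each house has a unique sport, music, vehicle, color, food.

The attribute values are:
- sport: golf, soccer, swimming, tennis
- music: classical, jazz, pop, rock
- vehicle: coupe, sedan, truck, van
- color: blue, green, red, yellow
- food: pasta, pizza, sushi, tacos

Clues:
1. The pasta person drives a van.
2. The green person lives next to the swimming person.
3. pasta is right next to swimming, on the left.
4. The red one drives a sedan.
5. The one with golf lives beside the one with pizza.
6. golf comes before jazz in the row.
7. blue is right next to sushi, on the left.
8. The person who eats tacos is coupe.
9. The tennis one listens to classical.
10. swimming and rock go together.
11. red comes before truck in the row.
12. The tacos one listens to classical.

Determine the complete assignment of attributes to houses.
Solution:

House | Sport | Music | Vehicle | Color | Food
----------------------------------------------
  1   | golf | pop | van | green | pasta
  2   | swimming | rock | sedan | red | pizza
  3   | tennis | classical | coupe | blue | tacos
  4   | soccer | jazz | truck | yellow | sushi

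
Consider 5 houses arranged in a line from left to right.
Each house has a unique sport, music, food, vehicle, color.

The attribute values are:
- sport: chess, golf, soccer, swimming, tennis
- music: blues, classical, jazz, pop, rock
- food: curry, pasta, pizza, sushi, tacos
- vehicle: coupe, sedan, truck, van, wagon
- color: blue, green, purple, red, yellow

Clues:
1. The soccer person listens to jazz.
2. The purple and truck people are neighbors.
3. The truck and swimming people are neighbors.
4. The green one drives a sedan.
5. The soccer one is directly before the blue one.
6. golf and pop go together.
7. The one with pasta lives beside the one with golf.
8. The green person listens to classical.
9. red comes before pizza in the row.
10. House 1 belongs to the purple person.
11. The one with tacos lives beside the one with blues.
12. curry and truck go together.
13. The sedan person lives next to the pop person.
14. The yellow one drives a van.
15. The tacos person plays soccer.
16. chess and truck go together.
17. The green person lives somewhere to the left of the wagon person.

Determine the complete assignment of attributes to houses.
Solution:

House | Sport | Music | Food | Vehicle | Color
----------------------------------------------
  1   | soccer | jazz | tacos | coupe | purple
  2   | chess | blues | curry | truck | blue
  3   | swimming | classical | pasta | sedan | green
  4   | golf | pop | sushi | wagon | red
  5   | tennis | rock | pizza | van | yellow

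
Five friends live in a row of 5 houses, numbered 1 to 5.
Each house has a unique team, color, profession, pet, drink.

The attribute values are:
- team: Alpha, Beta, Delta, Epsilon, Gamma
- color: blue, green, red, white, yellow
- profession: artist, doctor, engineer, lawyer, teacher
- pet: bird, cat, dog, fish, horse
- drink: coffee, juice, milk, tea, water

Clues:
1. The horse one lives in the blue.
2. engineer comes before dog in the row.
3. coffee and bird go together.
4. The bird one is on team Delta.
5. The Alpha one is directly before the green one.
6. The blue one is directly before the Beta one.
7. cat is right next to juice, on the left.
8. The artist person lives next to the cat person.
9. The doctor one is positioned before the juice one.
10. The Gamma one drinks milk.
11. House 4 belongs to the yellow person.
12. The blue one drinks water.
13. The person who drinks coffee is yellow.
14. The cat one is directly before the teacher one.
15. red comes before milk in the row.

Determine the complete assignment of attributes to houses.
Solution:

House | Team | Color | Profession | Pet | Drink
-----------------------------------------------
  1   | Alpha | blue | artist | horse | water
  2   | Beta | green | doctor | cat | tea
  3   | Epsilon | red | teacher | fish | juice
  4   | Delta | yellow | engineer | bird | coffee
  5   | Gamma | white | lawyer | dog | milk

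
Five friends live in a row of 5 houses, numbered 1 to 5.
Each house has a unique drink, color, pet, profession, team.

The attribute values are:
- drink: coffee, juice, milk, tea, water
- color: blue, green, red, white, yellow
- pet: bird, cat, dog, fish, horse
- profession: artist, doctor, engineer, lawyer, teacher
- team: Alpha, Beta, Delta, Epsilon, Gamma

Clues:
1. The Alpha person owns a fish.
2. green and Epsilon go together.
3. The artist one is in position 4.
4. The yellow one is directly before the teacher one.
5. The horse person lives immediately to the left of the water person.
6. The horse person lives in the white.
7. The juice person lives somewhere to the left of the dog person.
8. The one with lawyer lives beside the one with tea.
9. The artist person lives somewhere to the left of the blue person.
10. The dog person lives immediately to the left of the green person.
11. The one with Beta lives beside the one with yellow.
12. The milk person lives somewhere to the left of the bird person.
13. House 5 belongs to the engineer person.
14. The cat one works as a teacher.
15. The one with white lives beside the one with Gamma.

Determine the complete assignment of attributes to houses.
Solution:

House | Drink | Color | Pet | Profession | Team
-----------------------------------------------
  1   | juice | white | horse | doctor | Beta
  2   | water | yellow | dog | lawyer | Gamma
  3   | tea | green | cat | teacher | Epsilon
  4   | milk | red | fish | artist | Alpha
  5   | coffee | blue | bird | engineer | Delta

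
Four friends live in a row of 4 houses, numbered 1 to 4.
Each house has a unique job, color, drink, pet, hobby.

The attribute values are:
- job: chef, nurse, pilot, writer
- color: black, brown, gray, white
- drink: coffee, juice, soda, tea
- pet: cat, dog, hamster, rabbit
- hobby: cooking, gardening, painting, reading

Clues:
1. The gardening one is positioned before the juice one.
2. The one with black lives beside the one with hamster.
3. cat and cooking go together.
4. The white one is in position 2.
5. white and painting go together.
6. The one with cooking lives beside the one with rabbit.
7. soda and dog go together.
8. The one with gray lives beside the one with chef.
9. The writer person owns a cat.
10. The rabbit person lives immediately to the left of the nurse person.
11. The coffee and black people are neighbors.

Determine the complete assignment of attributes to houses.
Solution:

House | Job | Color | Drink | Pet | Hobby
-----------------------------------------
  1   | writer | gray | tea | cat | cooking
  2   | chef | white | coffee | rabbit | painting
  3   | nurse | black | soda | dog | gardening
  4   | pilot | brown | juice | hamster | reading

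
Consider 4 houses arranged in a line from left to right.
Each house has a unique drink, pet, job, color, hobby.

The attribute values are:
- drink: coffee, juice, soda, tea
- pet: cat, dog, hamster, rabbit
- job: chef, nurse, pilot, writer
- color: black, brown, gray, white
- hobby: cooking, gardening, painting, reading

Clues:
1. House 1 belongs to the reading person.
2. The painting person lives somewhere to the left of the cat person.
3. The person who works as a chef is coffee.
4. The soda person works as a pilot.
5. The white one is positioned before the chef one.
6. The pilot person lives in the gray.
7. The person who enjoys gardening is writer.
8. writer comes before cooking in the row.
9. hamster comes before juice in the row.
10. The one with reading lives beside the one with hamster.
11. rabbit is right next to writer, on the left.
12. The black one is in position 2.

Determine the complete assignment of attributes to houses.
Solution:

House | Drink | Pet | Job | Color | Hobby
-----------------------------------------
  1   | soda | rabbit | pilot | gray | reading
  2   | tea | hamster | writer | black | gardening
  3   | juice | dog | nurse | white | painting
  4   | coffee | cat | chef | brown | cooking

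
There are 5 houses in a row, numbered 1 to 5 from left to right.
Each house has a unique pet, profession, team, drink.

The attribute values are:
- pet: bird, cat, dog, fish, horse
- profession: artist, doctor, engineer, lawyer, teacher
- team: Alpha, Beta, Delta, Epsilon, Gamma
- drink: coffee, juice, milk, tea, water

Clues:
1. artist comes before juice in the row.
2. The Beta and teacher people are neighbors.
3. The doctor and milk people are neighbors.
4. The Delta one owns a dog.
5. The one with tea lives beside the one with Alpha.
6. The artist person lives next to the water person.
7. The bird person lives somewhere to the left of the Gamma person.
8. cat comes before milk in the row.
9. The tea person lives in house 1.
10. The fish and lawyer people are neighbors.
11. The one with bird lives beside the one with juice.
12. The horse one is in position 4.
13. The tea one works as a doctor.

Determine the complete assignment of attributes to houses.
Solution:

House | Pet | Profession | Team | Drink
---------------------------------------
  1   | cat | doctor | Epsilon | tea
  2   | fish | artist | Alpha | milk
  3   | bird | lawyer | Beta | water
  4   | horse | teacher | Gamma | juice
  5   | dog | engineer | Delta | coffee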